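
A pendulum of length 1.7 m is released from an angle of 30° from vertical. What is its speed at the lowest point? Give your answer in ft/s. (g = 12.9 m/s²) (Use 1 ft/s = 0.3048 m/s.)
h = L(1 − cosθ) = 1.7(1 − cos30°) = 0.227757 m
v = √(2gh) = √(2·12.9·0.227757) = 2.42407 m/s = 7.953 ft/s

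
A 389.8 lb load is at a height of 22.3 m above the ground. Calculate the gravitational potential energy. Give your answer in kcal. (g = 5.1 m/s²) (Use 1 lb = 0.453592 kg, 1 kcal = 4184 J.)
Convert to SI: m = 176.81 kg, h = 22.3 m
PE = mgh = (176.81)(5.1)(22.3) = 20108.6 J = 4.806 kcal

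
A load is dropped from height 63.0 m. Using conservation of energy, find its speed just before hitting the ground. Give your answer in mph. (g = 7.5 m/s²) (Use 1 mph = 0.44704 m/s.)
mgh = ½mv² ⇒ v = √(2gh) = √(2·7.5·63.0) = 30.7409 m/s = 68.77 mph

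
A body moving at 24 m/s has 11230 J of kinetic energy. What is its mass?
m = 2·KE/v² = 2·11230/(24)² = 38.99 kg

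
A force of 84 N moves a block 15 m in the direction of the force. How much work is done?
W = F·d = (84)(15) = 1260 J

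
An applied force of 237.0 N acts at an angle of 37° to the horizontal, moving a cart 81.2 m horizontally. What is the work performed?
W = F·d·cosθ = (237.0)(81.2)cos(37°) = 15370 J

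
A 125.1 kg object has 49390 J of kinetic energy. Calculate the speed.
v = √(2·KE/m) = √(2·49390/125.1) = 28.1 m/s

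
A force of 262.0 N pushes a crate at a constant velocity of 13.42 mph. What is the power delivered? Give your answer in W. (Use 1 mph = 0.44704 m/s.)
Convert to SI: F = 262.0 N, v = 5.99928 m/s
P = Fv = (262.0)(5.99928) = 1572 W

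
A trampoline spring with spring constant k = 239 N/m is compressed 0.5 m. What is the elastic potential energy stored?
PE = ½kx² = ½(239)(0.5)² = 29.88 J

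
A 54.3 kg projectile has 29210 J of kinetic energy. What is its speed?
v = √(2·KE/m) = √(2·29210/54.3) = 32.8 m/s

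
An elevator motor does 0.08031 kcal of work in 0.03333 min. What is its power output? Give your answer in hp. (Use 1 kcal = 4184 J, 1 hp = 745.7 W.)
Convert to SI: W = 336.017 J, t = 1.9998 s
P = W/t = 336.017/1.9998 = 168.025 W = 0.2253 hp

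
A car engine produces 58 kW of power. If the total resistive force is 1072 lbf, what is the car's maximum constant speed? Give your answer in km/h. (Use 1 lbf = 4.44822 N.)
Convert to SI: F = 4768.49 N
P = Fv ⇒ v = P/F = 58000 W/4768.49 N = 12.1632 m/s = 43.79 km/h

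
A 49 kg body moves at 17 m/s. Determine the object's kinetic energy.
KE = ½mv² = ½(49)(17)² = 7080.5 J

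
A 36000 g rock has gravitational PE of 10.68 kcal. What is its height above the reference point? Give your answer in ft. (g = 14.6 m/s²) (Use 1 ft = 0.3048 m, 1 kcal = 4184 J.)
Convert to SI: m = 36.0 kg, PE = 44685.1 J
h = PE/(mg) = 44685.1/(36.0·14.6) = 85.0174 m = 278.9 ft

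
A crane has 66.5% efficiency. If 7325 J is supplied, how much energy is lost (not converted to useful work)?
W_lost = W_in(1 − η) = 7325·(1 − 0.665) = 2454 J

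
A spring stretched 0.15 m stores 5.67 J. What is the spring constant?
k = 2·PE/x² = 2·5.67/(0.15)² = 504.0 N/m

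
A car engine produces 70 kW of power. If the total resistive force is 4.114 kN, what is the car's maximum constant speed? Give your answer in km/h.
Convert to SI: F = 4114.0 N
P = Fv ⇒ v = P/F = 70000 W/4114.0 N = 17.0151 m/s = 61.25 km/h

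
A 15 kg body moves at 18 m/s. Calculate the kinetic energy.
KE = ½mv² = ½(15)(18)² = 2430.0 J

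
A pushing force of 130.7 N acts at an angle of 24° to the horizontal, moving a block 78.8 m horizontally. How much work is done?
W = F·d·cosθ = (130.7)(78.8)cos(24°) = 9409 J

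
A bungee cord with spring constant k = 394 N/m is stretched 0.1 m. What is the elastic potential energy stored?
PE = ½kx² = ½(394)(0.1)² = 1.97 J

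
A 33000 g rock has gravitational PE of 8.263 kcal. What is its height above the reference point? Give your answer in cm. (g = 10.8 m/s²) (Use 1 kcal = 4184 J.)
Convert to SI: m = 33.0 kg, PE = 34572.4 J
h = PE/(mg) = 34572.4/(33.0·10.8) = 97.0045 m = 9700 cm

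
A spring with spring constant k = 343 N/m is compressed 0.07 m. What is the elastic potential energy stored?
PE = ½kx² = ½(343)(0.07)² = 0.8404 J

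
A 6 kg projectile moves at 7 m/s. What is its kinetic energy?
KE = ½mv² = ½(6)(7)² = 147.0 J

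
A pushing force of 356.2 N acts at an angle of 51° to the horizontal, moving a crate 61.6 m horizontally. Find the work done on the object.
W = F·d·cosθ = (356.2)(61.6)cos(51°) = 13810 J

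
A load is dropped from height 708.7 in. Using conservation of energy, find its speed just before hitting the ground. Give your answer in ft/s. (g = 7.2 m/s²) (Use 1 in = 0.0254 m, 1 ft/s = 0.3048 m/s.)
Convert to SI: h = 18.001 m
mgh = ½mv² ⇒ v = √(2gh) = √(2·7.2·18.001) = 16.1001 m/s = 52.82 ft/s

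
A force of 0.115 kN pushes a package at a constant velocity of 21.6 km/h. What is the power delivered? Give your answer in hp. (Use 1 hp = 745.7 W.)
Convert to SI: F = 115.0 N, v = 6.0 m/s
P = Fv = (115.0)(6.0) = 690.0 W = 0.9253 hp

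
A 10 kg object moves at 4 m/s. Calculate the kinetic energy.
KE = ½mv² = ½(10)(4)² = 80.0 J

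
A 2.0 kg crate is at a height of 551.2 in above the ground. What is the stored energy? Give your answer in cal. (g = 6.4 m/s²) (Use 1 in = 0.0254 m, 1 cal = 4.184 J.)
Convert to SI: m = 2.0 kg, h = 14.0005 m
PE = mgh = (2.0)(6.4)(14.0005) = 179.206 J = 42.83 cal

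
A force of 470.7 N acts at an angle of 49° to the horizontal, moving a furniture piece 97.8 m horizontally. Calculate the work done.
W = F·d·cosθ = (470.7)(97.8)cos(49°) = 30200 J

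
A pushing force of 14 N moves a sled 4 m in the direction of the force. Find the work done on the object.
W = F·d = (14)(4) = 56.0 J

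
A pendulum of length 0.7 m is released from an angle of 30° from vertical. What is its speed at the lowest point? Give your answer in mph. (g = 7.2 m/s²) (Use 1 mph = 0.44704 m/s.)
h = L(1 − cosθ) = 0.7(1 − cos30°) = 0.0937822 m
v = √(2gh) = √(2·7.2·0.0937822) = 1.16209 m/s = 2.6 mph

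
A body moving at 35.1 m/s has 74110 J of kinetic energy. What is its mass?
m = 2·KE/v² = 2·74110/(35.1)² = 120.3 kg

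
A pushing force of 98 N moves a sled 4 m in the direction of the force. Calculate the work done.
W = F·d = (98)(4) = 392.0 J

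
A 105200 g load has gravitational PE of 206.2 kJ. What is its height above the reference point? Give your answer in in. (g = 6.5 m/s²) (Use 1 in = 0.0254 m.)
Convert to SI: m = 105.2 kg, PE = 206200 J
h = PE/(mg) = 206200/(105.2·6.5) = 301.55 m = 11870 in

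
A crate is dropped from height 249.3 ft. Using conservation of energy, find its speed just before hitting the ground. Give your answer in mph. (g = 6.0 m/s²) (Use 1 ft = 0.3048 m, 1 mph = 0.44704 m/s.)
Convert to SI: h = 75.9866 m
mgh = ½mv² ⇒ v = √(2gh) = √(2·6.0·75.9866) = 30.1967 m/s = 67.55 mph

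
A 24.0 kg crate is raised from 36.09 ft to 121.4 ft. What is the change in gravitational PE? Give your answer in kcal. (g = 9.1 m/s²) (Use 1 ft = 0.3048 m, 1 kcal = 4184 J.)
Convert to SI: m = 24.0 kg, Δh = 26.0025 m
ΔPE = mgΔh = (24.0)(9.1)(26.0025) = 5678.94 J = 1.357 kcal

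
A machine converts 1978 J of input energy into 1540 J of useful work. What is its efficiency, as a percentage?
η = W_out/W_in = 1540/1978 = 77.86%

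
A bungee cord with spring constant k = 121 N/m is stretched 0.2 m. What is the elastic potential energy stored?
PE = ½kx² = ½(121)(0.2)² = 2.42 J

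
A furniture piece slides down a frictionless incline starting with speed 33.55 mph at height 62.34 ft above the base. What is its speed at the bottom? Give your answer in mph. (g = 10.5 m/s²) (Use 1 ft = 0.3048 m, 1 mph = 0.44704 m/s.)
Convert to SI: v₀ = 14.9982 m/s, h = 19.0012 m
½mv₀² + mgh = ½mv² ⇒ v = √(v₀² + 2gh) = √(14.9982² + 2·10.5·19.0012) = 24.9794 m/s = 55.88 mph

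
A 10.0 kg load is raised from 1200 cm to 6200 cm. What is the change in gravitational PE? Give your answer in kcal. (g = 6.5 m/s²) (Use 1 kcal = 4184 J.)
Convert to SI: m = 10.0 kg, Δh = 50.0 m
ΔPE = mgΔh = (10.0)(6.5)(50.0) = 3250.0 J = 0.7768 kcal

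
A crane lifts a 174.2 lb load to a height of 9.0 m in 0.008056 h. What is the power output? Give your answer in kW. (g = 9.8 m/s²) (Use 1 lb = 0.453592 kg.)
Convert to SI: m = 79.0157 kg, h = 9.0 m, t = 29.0016 s
P = mgh/t = (79.0157)(9.8)(9.0)/29.0016 = 240.304 W = 0.2403 kW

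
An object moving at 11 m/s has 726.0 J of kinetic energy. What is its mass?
m = 2·KE/v² = 2·726.0/(11)² = 12.0 kg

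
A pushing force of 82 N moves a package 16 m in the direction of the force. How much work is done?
W = F·d = (82)(16) = 1312 J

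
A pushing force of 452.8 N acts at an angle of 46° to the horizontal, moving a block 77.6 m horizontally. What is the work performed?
W = F·d·cosθ = (452.8)(77.6)cos(46°) = 24410 J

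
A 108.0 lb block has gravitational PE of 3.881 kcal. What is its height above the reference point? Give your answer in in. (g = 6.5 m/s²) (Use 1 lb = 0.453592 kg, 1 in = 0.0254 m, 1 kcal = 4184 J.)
Convert to SI: m = 48.9879 kg, PE = 16238.1 J
h = PE/(mg) = 16238.1/(48.9879·6.5) = 50.9956 m = 2008 in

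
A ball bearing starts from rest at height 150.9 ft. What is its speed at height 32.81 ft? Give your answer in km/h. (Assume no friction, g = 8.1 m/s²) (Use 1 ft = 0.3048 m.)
Convert to SI: h₁−h₂ = 35.9938 m
mgh₁ = mgh₂ + ½mv² ⇒ v = √(2g(h₁−h₂)) = √(2·8.1·35.9938) = 24.1475 m/s = 86.93 km/h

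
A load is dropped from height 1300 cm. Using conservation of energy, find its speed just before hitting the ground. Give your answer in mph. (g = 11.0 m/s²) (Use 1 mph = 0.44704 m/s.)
Convert to SI: h = 13.0 m
mgh = ½mv² ⇒ v = √(2gh) = √(2·11.0·13.0) = 16.9115 m/s = 37.83 mph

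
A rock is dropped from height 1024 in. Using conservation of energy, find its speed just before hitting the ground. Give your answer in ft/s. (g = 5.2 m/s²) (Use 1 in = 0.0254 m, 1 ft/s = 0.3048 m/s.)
Convert to SI: h = 26.0096 m
mgh = ½mv² ⇒ v = √(2gh) = √(2·5.2·26.0096) = 16.4469 m/s = 53.96 ft/s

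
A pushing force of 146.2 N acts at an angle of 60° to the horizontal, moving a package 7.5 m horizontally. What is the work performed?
W = F·d·cosθ = (146.2)(7.5)cos(60°) = 548.3 J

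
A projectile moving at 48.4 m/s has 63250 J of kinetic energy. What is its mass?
m = 2·KE/v² = 2·63250/(48.4)² = 54.0 kg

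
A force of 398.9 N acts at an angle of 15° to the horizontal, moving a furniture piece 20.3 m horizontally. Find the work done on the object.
W = F·d·cosθ = (398.9)(20.3)cos(15°) = 7822 J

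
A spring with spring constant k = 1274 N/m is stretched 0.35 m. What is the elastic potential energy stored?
PE = ½kx² = ½(1274)(0.35)² = 78.03 J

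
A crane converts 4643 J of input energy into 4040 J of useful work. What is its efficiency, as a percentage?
η = W_out/W_in = 4040/4643 = 87.01%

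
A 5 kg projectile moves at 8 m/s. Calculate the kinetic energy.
KE = ½mv² = ½(5)(8)² = 160.0 J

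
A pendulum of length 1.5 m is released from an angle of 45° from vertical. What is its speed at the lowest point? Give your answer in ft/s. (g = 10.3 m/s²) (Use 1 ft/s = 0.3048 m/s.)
h = L(1 − cosθ) = 1.5(1 − cos45°) = 0.43934 m
v = √(2gh) = √(2·10.3·0.43934) = 3.00839 m/s = 9.87 ft/s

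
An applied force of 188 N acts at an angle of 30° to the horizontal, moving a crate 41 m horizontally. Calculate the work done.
W = F·d·cosθ = (188)(41)cos(30°) = 6675 J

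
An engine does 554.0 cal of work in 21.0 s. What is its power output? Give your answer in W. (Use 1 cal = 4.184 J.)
Convert to SI: W = 2317.94 J, t = 21.0 s
P = W/t = 2317.94/21.0 = 110.4 W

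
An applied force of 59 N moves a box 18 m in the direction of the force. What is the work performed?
W = F·d = (59)(18) = 1062 J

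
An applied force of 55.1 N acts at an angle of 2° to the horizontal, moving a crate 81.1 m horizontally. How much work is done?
W = F·d·cosθ = (55.1)(81.1)cos(2°) = 4466 J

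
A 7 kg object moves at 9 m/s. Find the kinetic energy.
KE = ½mv² = ½(7)(9)² = 283.5 J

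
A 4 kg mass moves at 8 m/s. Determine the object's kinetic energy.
KE = ½mv² = ½(4)(8)² = 128.0 J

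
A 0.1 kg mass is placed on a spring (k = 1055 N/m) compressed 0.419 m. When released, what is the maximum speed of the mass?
½kx² = ½mv² ⇒ v = x√(k/m) = (0.419)√(1055/0.1) = 43.04 m/s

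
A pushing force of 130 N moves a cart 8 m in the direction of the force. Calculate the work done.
W = F·d = (130)(8) = 1040 J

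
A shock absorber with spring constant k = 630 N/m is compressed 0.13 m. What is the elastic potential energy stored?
PE = ½kx² = ½(630)(0.13)² = 5.324 J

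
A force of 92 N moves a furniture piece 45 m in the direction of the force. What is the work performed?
W = F·d = (92)(45) = 4140 J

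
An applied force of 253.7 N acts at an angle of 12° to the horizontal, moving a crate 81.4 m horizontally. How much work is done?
W = F·d·cosθ = (253.7)(81.4)cos(12°) = 20200 J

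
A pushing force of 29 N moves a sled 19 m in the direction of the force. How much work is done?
W = F·d = (29)(19) = 551.0 J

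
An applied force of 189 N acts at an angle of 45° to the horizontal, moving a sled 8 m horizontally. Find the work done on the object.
W = F·d·cosθ = (189)(8)cos(45°) = 1069 J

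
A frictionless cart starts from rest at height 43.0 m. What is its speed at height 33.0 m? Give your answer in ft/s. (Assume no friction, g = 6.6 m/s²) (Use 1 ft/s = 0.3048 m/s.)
mgh₁ = mgh₂ + ½mv² ⇒ v = √(2g(h₁−h₂)) = √(2·6.6·10.0) = 11.4891 m/s = 37.69 ft/s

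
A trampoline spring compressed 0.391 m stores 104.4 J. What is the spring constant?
k = 2·PE/x² = 2·104.4/(0.391)² = 1366 N/m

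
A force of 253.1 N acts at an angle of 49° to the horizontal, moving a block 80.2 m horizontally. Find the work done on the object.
W = F·d·cosθ = (253.1)(80.2)cos(49°) = 13320 J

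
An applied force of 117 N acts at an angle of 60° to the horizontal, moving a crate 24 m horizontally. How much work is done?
W = F·d·cosθ = (117)(24)cos(60°) = 1404 J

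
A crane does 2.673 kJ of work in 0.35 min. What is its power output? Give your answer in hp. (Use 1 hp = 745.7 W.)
Convert to SI: W = 2673.0 J, t = 21.0 s
P = W/t = 2673.0/21.0 = 127.286 W = 0.1707 hp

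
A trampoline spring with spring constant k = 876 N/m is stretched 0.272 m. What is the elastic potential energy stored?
PE = ½kx² = ½(876)(0.272)² = 32.4 J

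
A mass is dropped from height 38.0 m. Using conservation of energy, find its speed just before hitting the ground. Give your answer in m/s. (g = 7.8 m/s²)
mgh = ½mv² ⇒ v = √(2gh) = √(2·7.8·38.0) = 24.35 m/s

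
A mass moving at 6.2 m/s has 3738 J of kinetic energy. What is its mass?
m = 2·KE/v² = 2·3738/(6.2)² = 194.5 kg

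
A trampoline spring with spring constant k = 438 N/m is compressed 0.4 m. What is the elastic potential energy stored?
PE = ½kx² = ½(438)(0.4)² = 35.04 J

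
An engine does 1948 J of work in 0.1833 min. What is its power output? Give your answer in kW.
Convert to SI: W = 1948.0 J, t = 10.998 s
P = W/t = 1948.0/10.998 = 177.123 W = 0.1771 kW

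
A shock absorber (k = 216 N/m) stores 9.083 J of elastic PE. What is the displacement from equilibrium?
x = √(2·PE/k) = √(2·9.083/216) = 0.29 m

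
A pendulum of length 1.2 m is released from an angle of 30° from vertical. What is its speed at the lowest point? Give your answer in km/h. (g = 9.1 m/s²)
h = L(1 − cosθ) = 1.2(1 − cos30°) = 0.16077 m
v = √(2gh) = √(2·9.1·0.16077) = 1.71056 m/s = 6.158 km/h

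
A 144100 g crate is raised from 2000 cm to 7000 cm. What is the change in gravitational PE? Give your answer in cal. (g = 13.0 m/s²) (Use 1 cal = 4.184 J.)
Convert to SI: m = 144.1 kg, Δh = 50.0 m
ΔPE = mgΔh = (144.1)(13.0)(50.0) = 93665.0 J = 22390 cal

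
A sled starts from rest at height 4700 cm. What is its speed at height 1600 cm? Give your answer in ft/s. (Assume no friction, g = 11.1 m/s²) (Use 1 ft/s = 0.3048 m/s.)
Convert to SI: h₁−h₂ = 31.0 m
mgh₁ = mgh₂ + ½mv² ⇒ v = √(2g(h₁−h₂)) = √(2·11.1·31.0) = 26.2336 m/s = 86.07 ft/s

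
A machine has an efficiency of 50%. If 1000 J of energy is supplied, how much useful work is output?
W_out = η·W_in = 0.5·1000 = 500.0 J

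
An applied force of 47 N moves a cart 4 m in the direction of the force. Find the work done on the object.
W = F·d = (47)(4) = 188.0 J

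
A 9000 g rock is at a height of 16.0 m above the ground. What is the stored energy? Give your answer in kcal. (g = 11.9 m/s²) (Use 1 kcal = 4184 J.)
Convert to SI: m = 9.0 kg, h = 16.0 m
PE = mgh = (9.0)(11.9)(16.0) = 1713.6 J = 0.4096 kcal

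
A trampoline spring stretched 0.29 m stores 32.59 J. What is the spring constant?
k = 2·PE/x² = 2·32.59/(0.29)² = 775.0 N/m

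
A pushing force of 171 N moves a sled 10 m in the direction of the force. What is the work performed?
W = F·d = (171)(10) = 1710 J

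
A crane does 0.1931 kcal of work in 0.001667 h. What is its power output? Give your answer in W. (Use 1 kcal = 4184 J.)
Convert to SI: W = 807.93 J, t = 6.0012 s
P = W/t = 807.93/6.0012 = 134.6 W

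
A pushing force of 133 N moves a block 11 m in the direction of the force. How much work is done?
W = F·d = (133)(11) = 1463 J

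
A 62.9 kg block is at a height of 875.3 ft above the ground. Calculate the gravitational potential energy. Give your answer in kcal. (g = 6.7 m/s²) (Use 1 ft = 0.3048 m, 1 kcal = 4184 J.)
Convert to SI: m = 62.9 kg, h = 266.791 m
PE = mgh = (62.9)(6.7)(266.791) = 112434 J = 26.87 kcal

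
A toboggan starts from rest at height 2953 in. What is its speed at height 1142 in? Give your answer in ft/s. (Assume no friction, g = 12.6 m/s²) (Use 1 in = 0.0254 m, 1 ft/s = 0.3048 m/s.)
Convert to SI: h₁−h₂ = 45.9994 m
mgh₁ = mgh₂ + ½mv² ⇒ v = √(2g(h₁−h₂)) = √(2·12.6·45.9994) = 34.0468 m/s = 111.7 ft/s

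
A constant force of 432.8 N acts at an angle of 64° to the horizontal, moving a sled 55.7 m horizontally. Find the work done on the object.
W = F·d·cosθ = (432.8)(55.7)cos(64°) = 10570 J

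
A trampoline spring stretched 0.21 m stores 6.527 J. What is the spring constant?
k = 2·PE/x² = 2·6.527/(0.21)² = 296.0 N/m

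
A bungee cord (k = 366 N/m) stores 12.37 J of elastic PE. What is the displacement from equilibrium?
x = √(2·PE/k) = √(2·12.37/366) = 0.26 m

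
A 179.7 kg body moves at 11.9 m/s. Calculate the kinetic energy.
KE = ½mv² = ½(179.7)(11.9)² = 12720 J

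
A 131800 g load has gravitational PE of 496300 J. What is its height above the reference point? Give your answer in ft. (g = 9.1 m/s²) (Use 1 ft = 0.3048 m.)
Convert to SI: m = 131.8 kg, PE = 496300 J
h = PE/(mg) = 496300/(131.8·9.1) = 413.797 m = 1358 ft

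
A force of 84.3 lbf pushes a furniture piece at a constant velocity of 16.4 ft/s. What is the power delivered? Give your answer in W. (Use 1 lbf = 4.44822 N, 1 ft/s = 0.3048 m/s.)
Convert to SI: F = 374.985 N, v = 4.99872 m/s
P = Fv = (374.985)(4.99872) = 1874 W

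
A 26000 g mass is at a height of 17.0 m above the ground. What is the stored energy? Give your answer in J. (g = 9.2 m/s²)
Convert to SI: m = 26.0 kg, h = 17.0 m
PE = mgh = (26.0)(9.2)(17.0) = 4066 J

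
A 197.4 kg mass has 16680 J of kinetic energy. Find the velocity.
v = √(2·KE/m) = √(2·16680/197.4) = 13.0 m/s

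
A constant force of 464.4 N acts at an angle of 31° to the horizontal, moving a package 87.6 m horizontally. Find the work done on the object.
W = F·d·cosθ = (464.4)(87.6)cos(31°) = 34870 J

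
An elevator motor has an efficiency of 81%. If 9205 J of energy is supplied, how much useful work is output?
W_out = η·W_in = 0.81·9205 = 7456.05 J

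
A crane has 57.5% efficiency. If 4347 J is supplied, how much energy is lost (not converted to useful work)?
W_lost = W_in(1 − η) = 4347·(1 − 0.575) = 1847 J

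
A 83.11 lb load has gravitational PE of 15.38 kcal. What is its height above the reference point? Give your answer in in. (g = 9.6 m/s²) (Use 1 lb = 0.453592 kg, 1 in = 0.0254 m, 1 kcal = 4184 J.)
Convert to SI: m = 37.698 kg, PE = 64349.9 J
h = PE/(mg) = 64349.9/(37.698·9.6) = 177.811 m = 7000 in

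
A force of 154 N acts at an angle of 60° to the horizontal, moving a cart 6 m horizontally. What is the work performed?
W = F·d·cosθ = (154)(6)cos(60°) = 462.0 J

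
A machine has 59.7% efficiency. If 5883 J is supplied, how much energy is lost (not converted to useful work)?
W_lost = W_in(1 − η) = 5883·(1 − 0.597) = 2371 J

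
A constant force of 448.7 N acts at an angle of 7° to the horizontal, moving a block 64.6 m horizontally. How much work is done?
W = F·d·cosθ = (448.7)(64.6)cos(7°) = 28770 J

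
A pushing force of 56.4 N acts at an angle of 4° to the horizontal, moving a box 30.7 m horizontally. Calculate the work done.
W = F·d·cosθ = (56.4)(30.7)cos(4°) = 1727 J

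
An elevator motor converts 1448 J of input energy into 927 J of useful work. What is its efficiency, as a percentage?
η = W_out/W_in = 927/1448 = 64.02%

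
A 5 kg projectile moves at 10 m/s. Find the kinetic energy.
KE = ½mv² = ½(5)(10)² = 250.0 J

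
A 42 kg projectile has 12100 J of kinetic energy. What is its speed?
v = √(2·KE/m) = √(2·12100/42) = 24.0 m/s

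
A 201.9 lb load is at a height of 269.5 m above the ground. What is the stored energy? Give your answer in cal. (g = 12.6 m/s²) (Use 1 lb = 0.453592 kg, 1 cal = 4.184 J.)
Convert to SI: m = 91.5802 kg, h = 269.5 m
PE = mgh = (91.5802)(12.6)(269.5) = 310979 J = 74330 cal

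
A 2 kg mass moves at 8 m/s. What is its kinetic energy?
KE = ½mv² = ½(2)(8)² = 64.0 J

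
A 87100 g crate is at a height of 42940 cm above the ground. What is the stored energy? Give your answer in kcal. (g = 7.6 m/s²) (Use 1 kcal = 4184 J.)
Convert to SI: m = 87.1 kg, h = 429.4 m
PE = mgh = (87.1)(7.6)(429.4) = 284246 J = 67.94 kcal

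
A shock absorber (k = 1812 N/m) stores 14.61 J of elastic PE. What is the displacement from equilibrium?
x = √(2·PE/k) = √(2·14.61/1812) = 0.127 m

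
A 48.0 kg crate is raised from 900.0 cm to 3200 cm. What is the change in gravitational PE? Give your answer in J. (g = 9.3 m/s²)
Convert to SI: m = 48.0 kg, Δh = 23.0 m
ΔPE = mgΔh = (48.0)(9.3)(23.0) = 10270 J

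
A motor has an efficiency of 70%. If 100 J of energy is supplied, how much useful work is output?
W_out = η·W_in = 0.7·100 = 70.0 J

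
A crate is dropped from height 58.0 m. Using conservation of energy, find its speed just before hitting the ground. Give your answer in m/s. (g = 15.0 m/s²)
mgh = ½mv² ⇒ v = √(2gh) = √(2·15.0·58.0) = 41.71 m/s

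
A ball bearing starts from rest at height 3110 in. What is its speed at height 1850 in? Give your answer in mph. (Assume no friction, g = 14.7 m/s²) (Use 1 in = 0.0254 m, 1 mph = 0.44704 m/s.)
Convert to SI: h₁−h₂ = 32.004 m
mgh₁ = mgh₂ + ½mv² ⇒ v = √(2g(h₁−h₂)) = √(2·14.7·32.004) = 30.6744 m/s = 68.62 mph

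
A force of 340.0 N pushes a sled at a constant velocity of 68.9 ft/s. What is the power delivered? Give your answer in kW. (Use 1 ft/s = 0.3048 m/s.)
Convert to SI: F = 340.0 N, v = 21.0007 m/s
P = Fv = (340.0)(21.0007) = 7140.24 W = 7.14 kW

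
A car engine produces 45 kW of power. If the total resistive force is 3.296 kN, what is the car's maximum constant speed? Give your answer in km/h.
Convert to SI: F = 3296.0 N
P = Fv ⇒ v = P/F = 45000 W/3296.0 N = 13.6529 m/s = 49.15 km/h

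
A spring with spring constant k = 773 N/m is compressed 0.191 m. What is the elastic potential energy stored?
PE = ½kx² = ½(773)(0.191)² = 14.1 J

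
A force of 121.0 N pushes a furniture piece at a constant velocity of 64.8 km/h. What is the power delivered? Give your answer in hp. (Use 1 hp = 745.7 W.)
Convert to SI: F = 121.0 N, v = 18.0 m/s
P = Fv = (121.0)(18.0) = 2178.0 W = 2.921 hp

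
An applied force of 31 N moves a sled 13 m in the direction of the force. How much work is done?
W = F·d = (31)(13) = 403.0 J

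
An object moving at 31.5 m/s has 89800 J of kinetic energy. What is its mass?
m = 2·KE/v² = 2·89800/(31.5)² = 181.0 kg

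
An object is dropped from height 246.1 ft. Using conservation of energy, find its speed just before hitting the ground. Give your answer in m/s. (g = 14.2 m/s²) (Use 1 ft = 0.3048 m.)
Convert to SI: h = 75.0113 m
mgh = ½mv² ⇒ v = √(2gh) = √(2·14.2·75.0113) = 46.16 m/s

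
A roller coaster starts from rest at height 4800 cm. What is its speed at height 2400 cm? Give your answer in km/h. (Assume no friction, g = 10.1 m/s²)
Convert to SI: h₁−h₂ = 24.0 m
mgh₁ = mgh₂ + ½mv² ⇒ v = √(2g(h₁−h₂)) = √(2·10.1·24.0) = 22.0182 m/s = 79.27 km/h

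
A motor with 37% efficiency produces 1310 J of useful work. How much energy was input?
W_in = W_out/η = 1310/0.37 = 3541 J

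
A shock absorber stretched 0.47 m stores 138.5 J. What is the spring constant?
k = 2·PE/x² = 2·138.5/(0.47)² = 1254 N/m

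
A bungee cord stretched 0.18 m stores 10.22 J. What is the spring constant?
k = 2·PE/x² = 2·10.22/(0.18)² = 630.9 N/m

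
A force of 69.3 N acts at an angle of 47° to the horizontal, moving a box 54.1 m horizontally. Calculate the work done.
W = F·d·cosθ = (69.3)(54.1)cos(47°) = 2557 J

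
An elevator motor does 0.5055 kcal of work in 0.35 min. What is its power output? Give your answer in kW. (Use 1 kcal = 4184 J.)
Convert to SI: W = 2115.01 J, t = 21.0 s
P = W/t = 2115.01/21.0 = 100.715 W = 0.1007 kW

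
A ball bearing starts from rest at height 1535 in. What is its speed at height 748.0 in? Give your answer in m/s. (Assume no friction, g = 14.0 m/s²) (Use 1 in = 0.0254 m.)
Convert to SI: h₁−h₂ = 19.9898 m
mgh₁ = mgh₂ + ½mv² ⇒ v = √(2g(h₁−h₂)) = √(2·14.0·19.9898) = 23.66 m/s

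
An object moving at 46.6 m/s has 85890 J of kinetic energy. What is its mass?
m = 2·KE/v² = 2·85890/(46.6)² = 79.1 kg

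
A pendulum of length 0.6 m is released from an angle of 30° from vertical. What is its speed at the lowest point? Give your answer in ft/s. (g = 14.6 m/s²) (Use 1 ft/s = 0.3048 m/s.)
h = L(1 − cosθ) = 0.6(1 − cos30°) = 0.0803848 m
v = √(2gh) = √(2·14.6·0.0803848) = 1.53207 m/s = 5.026 ft/s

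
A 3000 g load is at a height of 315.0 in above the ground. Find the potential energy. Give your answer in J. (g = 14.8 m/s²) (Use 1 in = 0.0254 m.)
Convert to SI: m = 3.0 kg, h = 8.001 m
PE = mgh = (3.0)(14.8)(8.001) = 355.2 J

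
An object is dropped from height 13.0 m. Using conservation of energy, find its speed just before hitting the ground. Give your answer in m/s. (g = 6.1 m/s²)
mgh = ½mv² ⇒ v = √(2gh) = √(2·6.1·13.0) = 12.59 m/s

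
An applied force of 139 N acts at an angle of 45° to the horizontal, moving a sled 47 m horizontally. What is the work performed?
W = F·d·cosθ = (139)(47)cos(45°) = 4620 J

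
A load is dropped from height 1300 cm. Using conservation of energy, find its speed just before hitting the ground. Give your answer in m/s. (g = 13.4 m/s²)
Convert to SI: h = 13.0 m
mgh = ½mv² ⇒ v = √(2gh) = √(2·13.4·13.0) = 18.67 m/s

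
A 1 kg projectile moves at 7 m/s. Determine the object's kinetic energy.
KE = ½mv² = ½(1)(7)² = 24.5 J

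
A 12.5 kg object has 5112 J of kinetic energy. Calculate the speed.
v = √(2·KE/m) = √(2·5112/12.5) = 28.6 m/s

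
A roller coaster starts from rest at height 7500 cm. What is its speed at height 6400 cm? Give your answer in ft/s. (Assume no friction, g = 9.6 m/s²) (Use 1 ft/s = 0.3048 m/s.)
Convert to SI: h₁−h₂ = 11.0 m
mgh₁ = mgh₂ + ½mv² ⇒ v = √(2g(h₁−h₂)) = √(2·9.6·11.0) = 14.5327 m/s = 47.68 ft/s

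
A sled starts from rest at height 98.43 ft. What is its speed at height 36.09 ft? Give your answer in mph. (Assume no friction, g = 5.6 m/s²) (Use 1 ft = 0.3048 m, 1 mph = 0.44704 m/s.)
Convert to SI: h₁−h₂ = 19.0012 m
mgh₁ = mgh₂ + ½mv² ⇒ v = √(2g(h₁−h₂)) = √(2·5.6·19.0012) = 14.5881 m/s = 32.63 mph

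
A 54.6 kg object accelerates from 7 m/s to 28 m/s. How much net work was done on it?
W = ΔKE = ½m(v₂² − v₁²) = ½(54.6)(28² − 7²) = 20065.5 J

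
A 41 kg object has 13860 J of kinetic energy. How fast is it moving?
v = √(2·KE/m) = √(2·13860/41) = 26.0 m/s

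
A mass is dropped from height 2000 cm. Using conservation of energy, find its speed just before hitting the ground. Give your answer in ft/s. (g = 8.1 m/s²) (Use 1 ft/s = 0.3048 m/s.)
Convert to SI: h = 20.0 m
mgh = ½mv² ⇒ v = √(2gh) = √(2·8.1·20.0) = 18.0 m/s = 59.06 ft/s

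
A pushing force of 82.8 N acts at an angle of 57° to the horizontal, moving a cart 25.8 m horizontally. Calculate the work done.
W = F·d·cosθ = (82.8)(25.8)cos(57°) = 1163 J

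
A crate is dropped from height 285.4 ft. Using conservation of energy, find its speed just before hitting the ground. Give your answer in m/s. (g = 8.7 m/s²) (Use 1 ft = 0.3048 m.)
Convert to SI: h = 86.9899 m
mgh = ½mv² ⇒ v = √(2gh) = √(2·8.7·86.9899) = 38.91 m/s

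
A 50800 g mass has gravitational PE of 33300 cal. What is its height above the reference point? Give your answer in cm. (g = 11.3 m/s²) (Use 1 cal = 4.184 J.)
Convert to SI: m = 50.8 kg, PE = 139327 J
h = PE/(mg) = 139327/(50.8·11.3) = 242.713 m = 24270 cm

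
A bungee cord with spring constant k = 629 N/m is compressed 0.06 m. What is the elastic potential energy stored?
PE = ½kx² = ½(629)(0.06)² = 1.132 J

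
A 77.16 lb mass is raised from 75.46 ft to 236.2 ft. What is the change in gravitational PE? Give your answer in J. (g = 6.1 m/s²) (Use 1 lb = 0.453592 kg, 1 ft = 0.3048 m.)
Convert to SI: m = 34.9992 kg, Δh = 48.9936 m
ΔPE = mgΔh = (34.9992)(6.1)(48.9936) = 10460 J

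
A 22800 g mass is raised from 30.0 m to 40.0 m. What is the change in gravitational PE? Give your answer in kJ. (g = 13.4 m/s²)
Convert to SI: m = 22.8 kg, Δh = 10.0 m
ΔPE = mgΔh = (22.8)(13.4)(10.0) = 3055.2 J = 3.055 kJ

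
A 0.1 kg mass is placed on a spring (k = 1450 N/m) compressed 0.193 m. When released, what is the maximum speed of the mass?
½kx² = ½mv² ⇒ v = x√(k/m) = (0.193)√(1450/0.1) = 23.24 m/s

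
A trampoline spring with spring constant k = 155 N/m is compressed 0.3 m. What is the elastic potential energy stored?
PE = ½kx² = ½(155)(0.3)² = 6.975 J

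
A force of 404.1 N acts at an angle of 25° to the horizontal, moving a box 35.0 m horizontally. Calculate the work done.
W = F·d·cosθ = (404.1)(35.0)cos(25°) = 12820 J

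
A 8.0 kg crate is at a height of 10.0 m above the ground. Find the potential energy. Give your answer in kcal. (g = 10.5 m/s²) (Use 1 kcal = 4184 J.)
PE = mgh = (8.0)(10.5)(10.0) = 840.0 J = 0.2008 kcal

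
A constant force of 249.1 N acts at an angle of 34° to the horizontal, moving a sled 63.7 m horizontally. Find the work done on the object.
W = F·d·cosθ = (249.1)(63.7)cos(34°) = 13150 J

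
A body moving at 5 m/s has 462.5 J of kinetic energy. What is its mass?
m = 2·KE/v² = 2·462.5/(5)² = 37.0 kg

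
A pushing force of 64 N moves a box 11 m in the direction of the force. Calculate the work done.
W = F·d = (64)(11) = 704.0 J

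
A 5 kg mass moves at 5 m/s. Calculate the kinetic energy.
KE = ½mv² = ½(5)(5)² = 62.5 J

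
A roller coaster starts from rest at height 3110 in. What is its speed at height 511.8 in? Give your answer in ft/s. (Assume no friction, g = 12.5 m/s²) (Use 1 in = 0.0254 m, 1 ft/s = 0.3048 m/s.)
Convert to SI: h₁−h₂ = 65.9943 m
mgh₁ = mgh₂ + ½mv² ⇒ v = √(2g(h₁−h₂)) = √(2·12.5·65.9943) = 40.6184 m/s = 133.3 ft/s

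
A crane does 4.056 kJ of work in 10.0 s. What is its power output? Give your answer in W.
Convert to SI: W = 4056.0 J, t = 10.0 s
P = W/t = 4056.0/10.0 = 405.6 W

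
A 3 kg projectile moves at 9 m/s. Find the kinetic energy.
KE = ½mv² = ½(3)(9)² = 121.5 J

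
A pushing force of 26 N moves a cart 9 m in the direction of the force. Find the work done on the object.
W = F·d = (26)(9) = 234.0 J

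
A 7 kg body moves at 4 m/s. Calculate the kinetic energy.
KE = ½mv² = ½(7)(4)² = 56.0 J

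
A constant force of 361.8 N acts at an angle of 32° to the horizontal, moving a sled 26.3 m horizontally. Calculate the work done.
W = F·d·cosθ = (361.8)(26.3)cos(32°) = 8069 J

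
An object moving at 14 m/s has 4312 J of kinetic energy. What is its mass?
m = 2·KE/v² = 2·4312/(14)² = 44.0 kg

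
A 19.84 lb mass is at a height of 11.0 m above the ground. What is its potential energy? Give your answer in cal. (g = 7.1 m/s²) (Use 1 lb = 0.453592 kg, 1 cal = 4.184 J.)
Convert to SI: m = 8.99927 kg, h = 11.0 m
PE = mgh = (8.99927)(7.1)(11.0) = 702.843 J = 168.0 cal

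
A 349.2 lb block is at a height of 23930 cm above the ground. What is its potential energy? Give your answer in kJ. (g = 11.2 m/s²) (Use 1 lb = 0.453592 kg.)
Convert to SI: m = 158.394 kg, h = 239.3 m
PE = mgh = (158.394)(11.2)(239.3) = 424522 J = 424.5 kJ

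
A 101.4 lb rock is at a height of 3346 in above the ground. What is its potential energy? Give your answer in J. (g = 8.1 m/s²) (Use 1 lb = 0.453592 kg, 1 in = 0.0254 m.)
Convert to SI: m = 45.9942 kg, h = 84.9884 m
PE = mgh = (45.9942)(8.1)(84.9884) = 31660 J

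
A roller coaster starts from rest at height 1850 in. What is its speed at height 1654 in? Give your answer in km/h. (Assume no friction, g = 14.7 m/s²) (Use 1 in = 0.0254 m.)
Convert to SI: h₁−h₂ = 4.9784 m
mgh₁ = mgh₂ + ½mv² ⇒ v = √(2g(h₁−h₂)) = √(2·14.7·4.9784) = 12.0981 m/s = 43.55 km/h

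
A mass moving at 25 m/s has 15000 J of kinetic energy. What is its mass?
m = 2·KE/v² = 2·15000/(25)² = 48.0 kg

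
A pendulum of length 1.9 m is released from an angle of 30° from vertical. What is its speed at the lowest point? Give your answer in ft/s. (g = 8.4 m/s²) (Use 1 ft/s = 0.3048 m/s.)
h = L(1 − cosθ) = 1.9(1 − cos30°) = 0.254552 m
v = √(2gh) = √(2·8.4·0.254552) = 2.06796 m/s = 6.785 ft/s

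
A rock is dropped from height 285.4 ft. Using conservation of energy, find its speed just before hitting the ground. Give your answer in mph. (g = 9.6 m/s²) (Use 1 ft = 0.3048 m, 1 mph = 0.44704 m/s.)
Convert to SI: h = 86.9899 m
mgh = ½mv² ⇒ v = √(2gh) = √(2·9.6·86.9899) = 40.8682 m/s = 91.42 mph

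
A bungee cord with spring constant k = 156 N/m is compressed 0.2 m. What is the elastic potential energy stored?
PE = ½kx² = ½(156)(0.2)² = 3.12 J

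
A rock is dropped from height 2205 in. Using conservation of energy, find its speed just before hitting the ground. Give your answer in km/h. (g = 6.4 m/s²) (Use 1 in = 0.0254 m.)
Convert to SI: h = 56.007 m
mgh = ½mv² ⇒ v = √(2gh) = √(2·6.4·56.007) = 26.7748 m/s = 96.39 km/h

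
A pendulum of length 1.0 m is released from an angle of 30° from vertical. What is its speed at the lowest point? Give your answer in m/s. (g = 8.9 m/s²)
h = L(1 − cosθ) = 1.0(1 − cos30°) = 0.133975 m
v = √(2gh) = √(2·8.9·0.133975) = 1.544 m/s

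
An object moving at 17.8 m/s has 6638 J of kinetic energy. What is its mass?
m = 2·KE/v² = 2·6638/(17.8)² = 41.9 kg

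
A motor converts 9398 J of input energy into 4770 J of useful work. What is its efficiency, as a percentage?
η = W_out/W_in = 4770/9398 = 50.76%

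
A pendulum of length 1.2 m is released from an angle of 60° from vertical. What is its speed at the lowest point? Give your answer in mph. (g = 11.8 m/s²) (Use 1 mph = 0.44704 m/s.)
h = L(1 − cosθ) = 1.2(1 − cos60°) = 0.6 m
v = √(2gh) = √(2·11.8·0.6) = 3.76298 m/s = 8.418 mph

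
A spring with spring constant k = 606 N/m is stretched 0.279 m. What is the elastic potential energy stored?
PE = ½kx² = ½(606)(0.279)² = 23.59 J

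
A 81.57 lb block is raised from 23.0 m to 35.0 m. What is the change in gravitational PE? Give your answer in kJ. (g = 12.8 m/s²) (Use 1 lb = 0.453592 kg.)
Convert to SI: m = 36.9995 kg, Δh = 12.0 m
ΔPE = mgΔh = (36.9995)(12.8)(12.0) = 5683.12 J = 5.683 kJ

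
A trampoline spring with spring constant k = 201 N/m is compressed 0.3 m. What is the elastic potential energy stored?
PE = ½kx² = ½(201)(0.3)² = 9.045 J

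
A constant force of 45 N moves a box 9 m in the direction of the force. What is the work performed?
W = F·d = (45)(9) = 405.0 J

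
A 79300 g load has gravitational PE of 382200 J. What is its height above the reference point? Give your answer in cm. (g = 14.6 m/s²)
Convert to SI: m = 79.3 kg, PE = 382200 J
h = PE/(mg) = 382200/(79.3·14.6) = 330.115 m = 33010 cm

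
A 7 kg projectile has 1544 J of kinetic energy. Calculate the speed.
v = √(2·KE/m) = √(2·1544/7) = 21.0 m/s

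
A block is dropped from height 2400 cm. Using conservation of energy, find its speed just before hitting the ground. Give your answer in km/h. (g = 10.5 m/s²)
Convert to SI: h = 24.0 m
mgh = ½mv² ⇒ v = √(2gh) = √(2·10.5·24.0) = 22.4499 m/s = 80.82 km/h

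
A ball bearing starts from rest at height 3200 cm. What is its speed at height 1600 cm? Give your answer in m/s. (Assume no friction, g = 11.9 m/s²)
Convert to SI: h₁−h₂ = 16.0 m
mgh₁ = mgh₂ + ½mv² ⇒ v = √(2g(h₁−h₂)) = √(2·11.9·16.0) = 19.51 m/s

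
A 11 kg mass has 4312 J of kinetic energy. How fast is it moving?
v = √(2·KE/m) = √(2·4312/11) = 28.0 m/s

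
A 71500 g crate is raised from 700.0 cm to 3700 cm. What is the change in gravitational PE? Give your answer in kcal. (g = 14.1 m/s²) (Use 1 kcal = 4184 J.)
Convert to SI: m = 71.5 kg, Δh = 30.0 m
ΔPE = mgΔh = (71.5)(14.1)(30.0) = 30244.5 J = 7.229 kcal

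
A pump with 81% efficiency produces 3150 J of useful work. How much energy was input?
W_in = W_out/η = 3150/0.81 = 3889 J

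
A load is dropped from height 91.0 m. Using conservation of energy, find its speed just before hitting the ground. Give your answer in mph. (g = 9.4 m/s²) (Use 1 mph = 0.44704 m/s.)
mgh = ½mv² ⇒ v = √(2gh) = √(2·9.4·91.0) = 41.3618 m/s = 92.52 mph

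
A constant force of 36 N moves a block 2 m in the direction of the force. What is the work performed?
W = F·d = (36)(2) = 72.0 J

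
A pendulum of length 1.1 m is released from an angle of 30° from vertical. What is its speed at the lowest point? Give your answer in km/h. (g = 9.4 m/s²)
h = L(1 − cosθ) = 1.1(1 − cos30°) = 0.147372 m
v = √(2gh) = √(2·9.4·0.147372) = 1.66451 m/s = 5.992 km/h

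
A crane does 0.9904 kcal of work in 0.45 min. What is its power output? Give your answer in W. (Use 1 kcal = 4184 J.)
Convert to SI: W = 4143.83 J, t = 27.0 s
P = W/t = 4143.83/27.0 = 153.5 W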